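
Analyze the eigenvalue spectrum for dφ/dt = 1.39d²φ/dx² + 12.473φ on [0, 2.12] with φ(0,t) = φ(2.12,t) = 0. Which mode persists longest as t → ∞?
Eigenvalues: λₙ = 1.39n²π²/2.12² - 12.473.
First three modes:
  n=1: λ₁ = 1.39π²/2.12² - 12.473 ≈ -9.421
  n=2: λ₂ = 5.56π²/2.12² - 12.473 ≈ -0.263
  n=3: λ₃ = 12.51π²/2.12² - 12.473 ≈ 14.999
Since 1.39π²/2.12² ≈ 3.052 < 12.473, λ₁ < 0.
The n=1 mode grows fastest (−λₙ is largest for n=1) → dominates.
Asymptotic: φ ~ c₁ sin(πx/2.12) e^{9.421t} (exponential growth at rate −λ₁ ≈ 9.421).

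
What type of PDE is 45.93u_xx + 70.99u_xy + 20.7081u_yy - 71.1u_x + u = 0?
With A = 45.93, B = 70.99, C = 20.7081, the discriminant is 1235.087968. This is a hyperbolic PDE.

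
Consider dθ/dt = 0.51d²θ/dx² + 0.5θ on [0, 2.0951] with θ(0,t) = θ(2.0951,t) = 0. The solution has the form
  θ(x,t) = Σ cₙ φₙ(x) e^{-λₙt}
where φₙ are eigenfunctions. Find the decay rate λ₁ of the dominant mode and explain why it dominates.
Eigenvalues: λₙ = 0.51n²π²/2.0951² - 0.5.
First three modes:
  n=1: λ₁ = 0.51π²/2.0951² - 0.5 ≈ 0.647
  n=2: λ₂ = 2.04π²/2.0951² - 0.5 ≈ 4.087
  n=3: λ₃ = 4.59π²/2.0951² - 0.5 ≈ 9.821
Since 0.51π²/2.0951² ≈ 1.147 > 0.5, all λₙ > 0.
The n=1 mode decays slowest → dominates as t → ∞.
Asymptotic: θ ~ c₁ sin(πx/2.0951) e^{-λ₁t} with decay rate λ₁ ≈ 0.647.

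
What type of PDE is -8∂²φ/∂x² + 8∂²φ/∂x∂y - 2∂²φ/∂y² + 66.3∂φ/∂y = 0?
With A = -8, B = 8, C = -2, the discriminant is 0. This is a parabolic PDE.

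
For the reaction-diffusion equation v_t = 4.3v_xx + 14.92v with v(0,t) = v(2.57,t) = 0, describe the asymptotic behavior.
v grows unboundedly. Reaction dominates diffusion (r=14.92 > κπ²/L²≈6.43); solution grows exponentially.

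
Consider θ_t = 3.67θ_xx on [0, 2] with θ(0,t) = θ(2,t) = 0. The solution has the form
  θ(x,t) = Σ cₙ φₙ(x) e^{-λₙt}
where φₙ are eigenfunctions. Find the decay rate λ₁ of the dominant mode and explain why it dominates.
Eigenvalues: λₙ = 3.67n²π²/2².
First three modes:
  n=1: λ₁ = 3.67π²/2² ≈ 9.055
  n=2: λ₂ = 14.68π²/2² ≈ 36.221 (4× faster decay)
  n=3: λ₃ = 33.03π²/2² ≈ 81.498 (9× faster decay)
As t → ∞, higher modes decay exponentially faster. The n=1 mode dominates: θ ~ c₁ sin(πx/2) e^{-λ₁t}.
Decay rate: λ₁ = 3.67π²/2² ≈ 9.055.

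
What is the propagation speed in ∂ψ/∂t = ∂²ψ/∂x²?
Infinite. The heat equation is parabolic, not hyperbolic, so disturbances propagate instantly.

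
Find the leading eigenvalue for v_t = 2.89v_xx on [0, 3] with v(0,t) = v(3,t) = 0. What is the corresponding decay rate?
Eigenvalues: λₙ = 2.89n²π²/3².
First three modes:
  n=1: λ₁ = 2.89π²/3² ≈ 3.169
  n=2: λ₂ = 11.56π²/3² ≈ 12.677 (4× faster decay)
  n=3: λ₃ = 26.01π²/3² ≈ 28.523 (9× faster decay)
As t → ∞, higher modes decay exponentially faster. The n=1 mode dominates: v ~ c₁ sin(πx/3) e^{-λ₁t}.
Decay rate: λ₁ = 2.89π²/3² ≈ 3.169.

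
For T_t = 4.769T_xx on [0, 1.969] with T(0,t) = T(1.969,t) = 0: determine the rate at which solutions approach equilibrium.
Eigenvalues: λₙ = 4.769n²π²/1.969².
First three modes:
  n=1: λ₁ = 4.769π²/1.969² ≈ 12.14
  n=2: λ₂ = 19.076π²/1.969² ≈ 48.562 (4× faster decay)
  n=3: λ₃ = 42.921π²/1.969² ≈ 109.264 (9× faster decay)
As t → ∞, higher modes decay exponentially faster. The n=1 mode dominates: T ~ c₁ sin(πx/1.969) e^{-λ₁t}.
Decay rate: λ₁ = 4.769π²/1.969² ≈ 12.14.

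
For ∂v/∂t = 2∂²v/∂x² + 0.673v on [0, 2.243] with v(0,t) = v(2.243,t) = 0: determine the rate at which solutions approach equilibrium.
Eigenvalues: λₙ = 2n²π²/2.243² - 0.673.
First three modes:
  n=1: λ₁ = 2π²/2.243² - 0.673 ≈ 3.25
  n=2: λ₂ = 8π²/2.243² - 0.673 ≈ 15.021
  n=3: λ₃ = 18π²/2.243² - 0.673 ≈ 34.638
Since 2π²/2.243² ≈ 3.923 > 0.673, all λₙ > 0.
The n=1 mode decays slowest → dominates as t → ∞.
Asymptotic: v ~ c₁ sin(πx/2.243) e^{-λ₁t} with decay rate λ₁ ≈ 3.25.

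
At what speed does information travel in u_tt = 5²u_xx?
Speed = 5. Information travels along characteristics x = x₀ ± 5t.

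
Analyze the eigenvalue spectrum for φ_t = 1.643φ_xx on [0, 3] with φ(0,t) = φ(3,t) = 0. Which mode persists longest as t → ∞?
Eigenvalues: λₙ = 1.643n²π²/3².
First three modes:
  n=1: λ₁ = 1.643π²/3² ≈ 1.802
  n=2: λ₂ = 6.572π²/3² ≈ 7.207 (4× faster decay)
  n=3: λ₃ = 14.787π²/3² ≈ 16.216 (9× faster decay)
As t → ∞, higher modes decay exponentially faster. The n=1 mode dominates: φ ~ c₁ sin(πx/3) e^{-λ₁t}.
Decay rate: λ₁ = 1.643π²/3² ≈ 1.802.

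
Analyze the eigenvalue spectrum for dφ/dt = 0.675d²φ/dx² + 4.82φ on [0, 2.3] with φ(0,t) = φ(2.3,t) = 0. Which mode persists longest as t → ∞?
Eigenvalues: λₙ = 0.675n²π²/2.3² - 4.82.
First three modes:
  n=1: λ₁ = 0.675π²/2.3² - 4.82 ≈ -3.561
  n=2: λ₂ = 2.7π²/2.3² - 4.82 ≈ 0.217
  n=3: λ₃ = 6.075π²/2.3² - 4.82 ≈ 6.514
Since 0.675π²/2.3² ≈ 1.259 < 4.82, λ₁ < 0.
The n=1 mode grows fastest (−λₙ is largest for n=1) → dominates.
Asymptotic: φ ~ c₁ sin(πx/2.3) e^{3.561t} (exponential growth at rate −λ₁ ≈ 3.561).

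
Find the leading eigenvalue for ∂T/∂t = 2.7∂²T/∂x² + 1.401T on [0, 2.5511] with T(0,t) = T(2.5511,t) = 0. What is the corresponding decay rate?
Eigenvalues: λₙ = 2.7n²π²/2.5511² - 1.401.
First three modes:
  n=1: λ₁ = 2.7π²/2.5511² - 1.401 ≈ 2.694
  n=2: λ₂ = 10.8π²/2.5511² - 1.401 ≈ 14.977
  n=3: λ₃ = 24.3π²/2.5511² - 1.401 ≈ 35.45
Since 2.7π²/2.5511² ≈ 4.095 > 1.401, all λₙ > 0.
The n=1 mode decays slowest → dominates as t → ∞.
Asymptotic: T ~ c₁ sin(πx/2.5511) e^{-λ₁t} with decay rate λ₁ ≈ 2.694.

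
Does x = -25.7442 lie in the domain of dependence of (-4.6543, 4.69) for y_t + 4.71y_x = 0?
No. Only data at x = -26.7442 affects (-4.6543, 4.69). Advection has one-way propagation along characteristics.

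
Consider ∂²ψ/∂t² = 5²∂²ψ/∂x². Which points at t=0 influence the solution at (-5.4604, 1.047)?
Domain of dependence: [-10.6954, -0.2254]. Signals travel at speed 5, so data within |x - -5.4604| ≤ 5·1.047 = 5.235 can reach the point.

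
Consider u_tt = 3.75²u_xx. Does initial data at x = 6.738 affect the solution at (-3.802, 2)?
No. The domain of dependence is [-11.302, 3.698], and 6.738 is outside this interval.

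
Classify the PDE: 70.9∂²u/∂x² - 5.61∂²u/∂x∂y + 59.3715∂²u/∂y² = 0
A = 70.9, B = -5.61, C = 59.3715. Discriminant B² - 4AC = -16806.2853. Since -16806.2853 < 0, elliptic.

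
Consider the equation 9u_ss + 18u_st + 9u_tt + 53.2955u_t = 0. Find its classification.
Parabolic. (A = 9, B = 18, C = 9 gives B² - 4AC = 0.)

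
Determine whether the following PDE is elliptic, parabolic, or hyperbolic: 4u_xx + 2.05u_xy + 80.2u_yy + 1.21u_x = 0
Coefficients: A = 4, B = 2.05, C = 80.2. B² - 4AC = -1278.9975, which is negative, so the equation is elliptic.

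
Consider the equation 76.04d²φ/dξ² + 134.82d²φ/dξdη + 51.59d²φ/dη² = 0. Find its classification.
Hyperbolic. (A = 76.04, B = 134.82, C = 51.59 gives B² - 4AC = 2484.818.)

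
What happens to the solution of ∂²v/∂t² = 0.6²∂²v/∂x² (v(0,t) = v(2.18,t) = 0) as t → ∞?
v oscillates (no decay). Energy is conserved; the solution oscillates indefinitely as standing waves.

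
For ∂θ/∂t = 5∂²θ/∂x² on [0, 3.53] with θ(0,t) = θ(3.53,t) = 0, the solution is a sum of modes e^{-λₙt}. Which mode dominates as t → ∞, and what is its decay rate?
Eigenvalues: λₙ = 5n²π²/3.53².
First three modes:
  n=1: λ₁ = 5π²/3.53² ≈ 3.96
  n=2: λ₂ = 20π²/3.53² ≈ 15.841 (4× faster decay)
  n=3: λ₃ = 45π²/3.53² ≈ 35.642 (9× faster decay)
As t → ∞, higher modes decay exponentially faster. The n=1 mode dominates: θ ~ c₁ sin(πx/3.53) e^{-λ₁t}.
Decay rate: λ₁ = 5π²/3.53² ≈ 3.96.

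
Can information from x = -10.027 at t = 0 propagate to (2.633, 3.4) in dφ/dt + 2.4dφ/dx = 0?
No. Only data at x = -5.527 affects (2.633, 3.4). Advection has one-way propagation along characteristics.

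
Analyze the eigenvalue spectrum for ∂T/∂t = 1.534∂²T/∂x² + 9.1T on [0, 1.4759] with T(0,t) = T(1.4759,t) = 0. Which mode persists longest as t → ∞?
Eigenvalues: λₙ = 1.534n²π²/1.4759² - 9.1.
First three modes:
  n=1: λ₁ = 1.534π²/1.4759² - 9.1 ≈ -2.15
  n=2: λ₂ = 6.136π²/1.4759² - 9.1 ≈ 18.702
  n=3: λ₃ = 13.806π²/1.4759² - 9.1 ≈ 53.454
Since 1.534π²/1.4759² ≈ 6.95 < 9.1, λ₁ < 0.
The n=1 mode grows fastest (−λₙ is largest for n=1) → dominates.
Asymptotic: T ~ c₁ sin(πx/1.4759) e^{2.15t} (exponential growth at rate −λ₁ ≈ 2.15).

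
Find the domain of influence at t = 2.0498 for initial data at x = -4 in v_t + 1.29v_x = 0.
At x = -1.355758. The characteristic carries data from (-4, 0) to (-1.355758, 2.0498).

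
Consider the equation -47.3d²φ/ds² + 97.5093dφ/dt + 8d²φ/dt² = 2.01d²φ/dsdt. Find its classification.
Rewriting in standard form: -47.3d²φ/ds² - 2.01d²φ/dsdt + 8d²φ/dt² + 97.5093dφ/dt = 0. Hyperbolic. (A = -47.3, B = -2.01, C = 8 gives B² - 4AC = 1517.6401.)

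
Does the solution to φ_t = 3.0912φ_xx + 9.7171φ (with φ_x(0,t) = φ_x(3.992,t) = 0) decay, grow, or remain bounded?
φ grows unboundedly. With Neumann BCs the constant mode has diffusion eigenvalue 0, so any r > 0 makes it grow like e^(9.7171t); solution grows exponentially.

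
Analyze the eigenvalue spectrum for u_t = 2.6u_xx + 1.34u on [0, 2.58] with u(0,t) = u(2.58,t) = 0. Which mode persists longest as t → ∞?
Eigenvalues: λₙ = 2.6n²π²/2.58² - 1.34.
First three modes:
  n=1: λ₁ = 2.6π²/2.58² - 1.34 ≈ 2.515
  n=2: λ₂ = 10.4π²/2.58² - 1.34 ≈ 14.08
  n=3: λ₃ = 23.4π²/2.58² - 1.34 ≈ 33.356
Since 2.6π²/2.58² ≈ 3.855 > 1.34, all λₙ > 0.
The n=1 mode decays slowest → dominates as t → ∞.
Asymptotic: u ~ c₁ sin(πx/2.58) e^{-λ₁t} with decay rate λ₁ ≈ 2.515.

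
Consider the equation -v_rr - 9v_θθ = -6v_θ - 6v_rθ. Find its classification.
Rewriting in standard form: -v_rr + 6v_rθ - 9v_θθ + 6v_θ = 0. Parabolic. (A = -1, B = 6, C = -9 gives B² - 4AC = 0.)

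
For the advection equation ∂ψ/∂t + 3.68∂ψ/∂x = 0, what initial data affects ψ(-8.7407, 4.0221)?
A single point: x = -23.542028. The characteristic through (-8.7407, 4.0221) is x - 3.68t = const, so x = -8.7407 - 3.68·4.0221 = -23.542028.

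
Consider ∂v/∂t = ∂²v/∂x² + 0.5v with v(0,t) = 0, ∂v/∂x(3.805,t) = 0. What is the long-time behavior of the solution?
As t → ∞, v grows unboundedly. Reaction dominates diffusion (r=0.5 > κπ²/(4L²)≈0.17); solution grows exponentially.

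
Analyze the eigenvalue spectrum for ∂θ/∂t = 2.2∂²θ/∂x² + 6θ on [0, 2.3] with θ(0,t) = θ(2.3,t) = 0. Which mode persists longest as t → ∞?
Eigenvalues: λₙ = 2.2n²π²/2.3² - 6.
First three modes:
  n=1: λ₁ = 2.2π²/2.3² - 6 ≈ -1.895
  n=2: λ₂ = 8.8π²/2.3² - 6 ≈ 10.418
  n=3: λ₃ = 19.8π²/2.3² - 6 ≈ 30.941
Since 2.2π²/2.3² ≈ 4.105 < 6, λ₁ < 0.
The n=1 mode grows fastest (−λₙ is largest for n=1) → dominates.
Asymptotic: θ ~ c₁ sin(πx/2.3) e^{1.895t} (exponential growth at rate −λ₁ ≈ 1.895).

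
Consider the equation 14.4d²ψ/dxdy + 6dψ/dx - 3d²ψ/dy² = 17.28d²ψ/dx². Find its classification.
Rewriting in standard form: -17.28d²ψ/dx² + 14.4d²ψ/dxdy - 3d²ψ/dy² + 6dψ/dx = 0. Parabolic. (A = -17.28, B = 14.4, C = -3 gives B² - 4AC = 0.)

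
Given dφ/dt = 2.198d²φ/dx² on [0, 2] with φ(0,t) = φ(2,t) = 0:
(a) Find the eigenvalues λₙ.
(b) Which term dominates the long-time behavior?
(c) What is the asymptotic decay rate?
Eigenvalues: λₙ = 2.198n²π²/2².
First three modes:
  n=1: λ₁ = 2.198π²/2² ≈ 5.423
  n=2: λ₂ = 8.792π²/2² ≈ 21.693 (4× faster decay)
  n=3: λ₃ = 19.782π²/2² ≈ 48.81 (9× faster decay)
As t → ∞, higher modes decay exponentially faster. The n=1 mode dominates: φ ~ c₁ sin(πx/2) e^{-λ₁t}.
Decay rate: λ₁ = 2.198π²/2² ≈ 5.423.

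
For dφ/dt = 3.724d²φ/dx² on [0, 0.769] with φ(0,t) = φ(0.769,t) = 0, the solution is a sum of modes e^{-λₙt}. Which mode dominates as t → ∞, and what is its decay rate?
Eigenvalues: λₙ = 3.724n²π²/0.769².
First three modes:
  n=1: λ₁ = 3.724π²/0.769² ≈ 62.152
  n=2: λ₂ = 14.896π²/0.769² ≈ 248.609 (4× faster decay)
  n=3: λ₃ = 33.516π²/0.769² ≈ 559.37 (9× faster decay)
As t → ∞, higher modes decay exponentially faster. The n=1 mode dominates: φ ~ c₁ sin(πx/0.769) e^{-λ₁t}.
Decay rate: λ₁ = 3.724π²/0.769² ≈ 62.152.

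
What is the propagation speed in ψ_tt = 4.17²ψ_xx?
Speed = 4.17. Information travels along characteristics x = x₀ ± 4.17t.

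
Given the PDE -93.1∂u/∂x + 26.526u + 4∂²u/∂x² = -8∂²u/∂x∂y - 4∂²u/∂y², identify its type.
Rewriting in standard form: 4∂²u/∂x² + 8∂²u/∂x∂y + 4∂²u/∂y² - 93.1∂u/∂x + 26.526u = 0. The second-order coefficients are A = 4, B = 8, C = 4. Since B² - 4AC = 0 = 0, this is a parabolic PDE.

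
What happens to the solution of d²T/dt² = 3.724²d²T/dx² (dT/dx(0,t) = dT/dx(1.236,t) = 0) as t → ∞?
T oscillates about a mean that drifts linearly in t (generically unbounded; no decay). There is no damping, so the nonconstant modes persist as standing waves (energy conserved, no decay). But with Neumann conditions at both ends the constant mode has eigenvalue 0: the spatial mean M(t) of T satisfies M'' = 0, so M(t) = M(0) + M'(0)·t. Unless the initial velocity has zero mean (∫T_t(x,0)dx = 0), the solution grows linearly in t (unbounded, though not exponentially); if it does have zero mean, the solution stays bounded and simply oscillates.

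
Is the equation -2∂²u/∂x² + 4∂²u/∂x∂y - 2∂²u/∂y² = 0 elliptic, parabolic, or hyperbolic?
Computing B² - 4AC with A = -2, B = 4, C = -2: discriminant = 0 (zero). Answer: parabolic.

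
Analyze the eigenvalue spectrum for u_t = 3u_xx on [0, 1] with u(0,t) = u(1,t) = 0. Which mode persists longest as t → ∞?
Eigenvalues: λₙ = 3n²π².
First three modes:
  n=1: λ₁ = 3π² ≈ 29.609
  n=2: λ₂ = 12π² ≈ 118.435 (4× faster decay)
  n=3: λ₃ = 27π² ≈ 266.479 (9× faster decay)
As t → ∞, higher modes decay exponentially faster. The n=1 mode dominates: u ~ c₁ sin(πx) e^{-λ₁t}.
Decay rate: λ₁ = 3π² ≈ 29.609.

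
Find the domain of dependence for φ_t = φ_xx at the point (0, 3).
The entire real line. The heat equation has infinite propagation speed: any initial disturbance instantly affects all points (though exponentially small far away).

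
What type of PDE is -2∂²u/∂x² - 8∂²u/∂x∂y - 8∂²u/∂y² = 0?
With A = -2, B = -8, C = -8, the discriminant is 0. This is a parabolic PDE.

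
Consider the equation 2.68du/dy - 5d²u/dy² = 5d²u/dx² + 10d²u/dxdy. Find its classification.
Rewriting in standard form: -5d²u/dx² - 10d²u/dxdy - 5d²u/dy² + 2.68du/dy = 0. Parabolic. (A = -5, B = -10, C = -5 gives B² - 4AC = 0.)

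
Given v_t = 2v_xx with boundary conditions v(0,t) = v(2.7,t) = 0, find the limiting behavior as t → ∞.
v → 0. Heat diffuses out through both boundaries.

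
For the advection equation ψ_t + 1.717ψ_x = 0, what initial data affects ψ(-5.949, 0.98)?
A single point: x = -7.63166. The characteristic through (-5.949, 0.98) is x - 1.717t = const, so x = -5.949 - 1.717·0.98 = -7.63166.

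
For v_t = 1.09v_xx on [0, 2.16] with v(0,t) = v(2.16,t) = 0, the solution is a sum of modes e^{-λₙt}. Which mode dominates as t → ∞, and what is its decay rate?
Eigenvalues: λₙ = 1.09n²π²/2.16².
First three modes:
  n=1: λ₁ = 1.09π²/2.16² ≈ 2.306
  n=2: λ₂ = 4.36π²/2.16² ≈ 9.223 (4× faster decay)
  n=3: λ₃ = 9.81π²/2.16² ≈ 20.752 (9× faster decay)
As t → ∞, higher modes decay exponentially faster. The n=1 mode dominates: v ~ c₁ sin(πx/2.16) e^{-λ₁t}.
Decay rate: λ₁ = 1.09π²/2.16² ≈ 2.306.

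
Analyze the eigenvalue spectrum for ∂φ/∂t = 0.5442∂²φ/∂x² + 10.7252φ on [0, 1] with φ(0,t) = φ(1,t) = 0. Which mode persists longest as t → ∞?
Eigenvalues: λₙ = 0.5442n²π²/1² - 10.7252.
First three modes:
  n=1: λ₁ = 0.5442π² - 10.7252 ≈ -5.354
  n=2: λ₂ = 2.1768π² - 10.7252 ≈ 10.759
  n=3: λ₃ = 4.8978π² - 10.7252 ≈ 37.614
Since 0.5442π² ≈ 5.371 < 10.7252, λ₁ < 0.
The n=1 mode grows fastest (−λₙ is largest for n=1) → dominates.
Asymptotic: φ ~ c₁ sin(πx/1) e^{5.354t} (exponential growth at rate −λ₁ ≈ 5.354).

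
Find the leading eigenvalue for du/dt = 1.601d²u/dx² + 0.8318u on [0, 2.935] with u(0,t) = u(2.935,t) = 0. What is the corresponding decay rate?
Eigenvalues: λₙ = 1.601n²π²/2.935² - 0.8318.
First three modes:
  n=1: λ₁ = 1.601π²/2.935² - 0.8318 ≈ 1.003
  n=2: λ₂ = 6.404π²/2.935² - 0.8318 ≈ 6.505
  n=3: λ₃ = 14.409π²/2.935² - 0.8318 ≈ 15.677
Since 1.601π²/2.935² ≈ 1.834 > 0.8318, all λₙ > 0.
The n=1 mode decays slowest → dominates as t → ∞.
Asymptotic: u ~ c₁ sin(πx/2.935) e^{-λ₁t} with decay rate λ₁ ≈ 1.003.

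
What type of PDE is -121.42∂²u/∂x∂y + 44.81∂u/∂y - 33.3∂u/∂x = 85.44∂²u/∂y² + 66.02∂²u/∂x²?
Rewriting in standard form: -66.02∂²u/∂x² - 121.42∂²u/∂x∂y - 85.44∂²u/∂y² - 33.3∂u/∂x + 44.81∂u/∂y = 0. With A = -66.02, B = -121.42, C = -85.44, the discriminant is -7820.1788. This is an elliptic PDE.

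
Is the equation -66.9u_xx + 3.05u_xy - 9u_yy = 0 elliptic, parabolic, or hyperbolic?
Computing B² - 4AC with A = -66.9, B = 3.05, C = -9: discriminant = -2399.0975 (negative). Answer: elliptic.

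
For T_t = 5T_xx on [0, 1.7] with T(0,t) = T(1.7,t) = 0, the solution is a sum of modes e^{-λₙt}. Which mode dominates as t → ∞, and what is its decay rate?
Eigenvalues: λₙ = 5n²π²/1.7².
First three modes:
  n=1: λ₁ = 5π²/1.7² ≈ 17.075
  n=2: λ₂ = 20π²/1.7² ≈ 68.302 (4× faster decay)
  n=3: λ₃ = 45π²/1.7² ≈ 153.679 (9× faster decay)
As t → ∞, higher modes decay exponentially faster. The n=1 mode dominates: T ~ c₁ sin(πx/1.7) e^{-λ₁t}.
Decay rate: λ₁ = 5π²/1.7² ≈ 17.075.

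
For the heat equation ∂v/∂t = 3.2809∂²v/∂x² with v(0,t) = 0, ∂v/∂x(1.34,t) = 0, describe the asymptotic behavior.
v → 0. Heat escapes through the Dirichlet boundary.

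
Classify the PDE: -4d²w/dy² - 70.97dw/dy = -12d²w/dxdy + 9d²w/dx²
Rewriting in standard form: -9d²w/dx² + 12d²w/dxdy - 4d²w/dy² - 70.97dw/dy = 0. A = -9, B = 12, C = -4. Discriminant B² - 4AC = 0. Since 0 = 0, parabolic.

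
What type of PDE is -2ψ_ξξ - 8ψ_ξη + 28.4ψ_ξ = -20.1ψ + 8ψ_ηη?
Rewriting in standard form: -2ψ_ξξ - 8ψ_ξη - 8ψ_ηη + 28.4ψ_ξ + 20.1ψ = 0. With A = -2, B = -8, C = -8, the discriminant is 0. This is a parabolic PDE.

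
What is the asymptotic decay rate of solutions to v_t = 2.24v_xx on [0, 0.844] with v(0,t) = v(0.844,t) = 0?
Eigenvalues: λₙ = 2.24n²π²/0.844².
First three modes:
  n=1: λ₁ = 2.24π²/0.844² ≈ 31.036
  n=2: λ₂ = 8.96π²/0.844² ≈ 124.143 (4× faster decay)
  n=3: λ₃ = 20.16π²/0.844² ≈ 279.322 (9× faster decay)
As t → ∞, higher modes decay exponentially faster. The n=1 mode dominates: v ~ c₁ sin(πx/0.844) e^{-λ₁t}.
Decay rate: λ₁ = 2.24π²/0.844² ≈ 31.036.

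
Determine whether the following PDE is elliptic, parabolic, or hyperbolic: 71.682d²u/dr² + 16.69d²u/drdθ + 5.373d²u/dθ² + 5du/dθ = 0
Coefficients: A = 71.682, B = 16.69, C = 5.373. B² - 4AC = -1262.033444, which is negative, so the equation is elliptic.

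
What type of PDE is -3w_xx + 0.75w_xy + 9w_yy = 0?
With A = -3, B = 0.75, C = 9, the discriminant is 108.5625. This is a hyperbolic PDE.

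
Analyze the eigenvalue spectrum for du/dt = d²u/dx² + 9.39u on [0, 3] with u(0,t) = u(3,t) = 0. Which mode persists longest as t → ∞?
Eigenvalues: λₙ = n²π²/3² - 9.39.
First three modes:
  n=1: λ₁ = π²/3² - 9.39 ≈ -8.293
  n=2: λ₂ = 4π²/3² - 9.39 ≈ -5.004
  n=3: λ₃ = 9π²/3² - 9.39 ≈ 0.48
Since π²/3² ≈ 1.097 < 9.39, λ₁ < 0.
The n=1 mode grows fastest (−λₙ is largest for n=1) → dominates.
Asymptotic: u ~ c₁ sin(πx/3) e^{8.293t} (exponential growth at rate −λ₁ ≈ 8.293).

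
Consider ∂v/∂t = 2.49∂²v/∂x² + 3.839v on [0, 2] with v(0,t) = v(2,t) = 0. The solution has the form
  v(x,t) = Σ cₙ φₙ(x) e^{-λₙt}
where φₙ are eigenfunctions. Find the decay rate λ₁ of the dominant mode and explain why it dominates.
Eigenvalues: λₙ = 2.49n²π²/2² - 3.839.
First three modes:
  n=1: λ₁ = 2.49π²/2² - 3.839 ≈ 2.305
  n=2: λ₂ = 9.96π²/2² - 3.839 ≈ 20.736
  n=3: λ₃ = 22.41π²/2² - 3.839 ≈ 51.455
Since 2.49π²/2² ≈ 6.144 > 3.839, all λₙ > 0.
The n=1 mode decays slowest → dominates as t → ∞.
Asymptotic: v ~ c₁ sin(πx/2) e^{-λ₁t} with decay rate λ₁ ≈ 2.305.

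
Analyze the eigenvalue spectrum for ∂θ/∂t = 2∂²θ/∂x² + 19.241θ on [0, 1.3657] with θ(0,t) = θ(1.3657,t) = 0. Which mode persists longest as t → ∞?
Eigenvalues: λₙ = 2n²π²/1.3657² - 19.241.
First three modes:
  n=1: λ₁ = 2π²/1.3657² - 19.241 ≈ -8.658
  n=2: λ₂ = 8π²/1.3657² - 19.241 ≈ 23.092
  n=3: λ₃ = 18π²/1.3657² - 19.241 ≈ 76.008
Since 2π²/1.3657² ≈ 10.583 < 19.241, λ₁ < 0.
The n=1 mode grows fastest (−λₙ is largest for n=1) → dominates.
Asymptotic: θ ~ c₁ sin(πx/1.3657) e^{8.658t} (exponential growth at rate −λ₁ ≈ 8.658).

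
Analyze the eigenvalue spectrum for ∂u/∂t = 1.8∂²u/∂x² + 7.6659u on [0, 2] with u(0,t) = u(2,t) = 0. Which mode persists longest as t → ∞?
Eigenvalues: λₙ = 1.8n²π²/2² - 7.6659.
First three modes:
  n=1: λ₁ = 1.8π²/2² - 7.6659 ≈ -3.225
  n=2: λ₂ = 7.2π²/2² - 7.6659 ≈ 10.099
  n=3: λ₃ = 16.2π²/2² - 7.6659 ≈ 32.306
Since 1.8π²/2² ≈ 4.441 < 7.6659, λ₁ < 0.
The n=1 mode grows fastest (−λₙ is largest for n=1) → dominates.
Asymptotic: u ~ c₁ sin(πx/2) e^{3.225t} (exponential growth at rate −λ₁ ≈ 3.225).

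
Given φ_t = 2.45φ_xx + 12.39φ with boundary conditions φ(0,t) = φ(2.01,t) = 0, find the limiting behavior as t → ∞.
φ grows unboundedly. Reaction dominates diffusion (r=12.39 > κπ²/L²≈5.99); solution grows exponentially.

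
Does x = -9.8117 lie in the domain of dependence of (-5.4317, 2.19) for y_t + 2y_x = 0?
Yes. The characteristic through (-5.4317, 2.19) passes through x = -9.8117.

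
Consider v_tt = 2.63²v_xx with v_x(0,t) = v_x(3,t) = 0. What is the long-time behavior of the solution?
As t → ∞, v oscillates about a mean that drifts linearly in t (generically unbounded; no decay). There is no damping, so the nonconstant modes persist as standing waves (energy conserved, no decay). But with Neumann conditions at both ends the constant mode has eigenvalue 0: the spatial mean M(t) of v satisfies M'' = 0, so M(t) = M(0) + M'(0)·t. Unless the initial velocity has zero mean (∫v_t(x,0)dx = 0), the solution grows linearly in t (unbounded, though not exponentially); if it does have zero mean, the solution stays bounded and simply oscillates.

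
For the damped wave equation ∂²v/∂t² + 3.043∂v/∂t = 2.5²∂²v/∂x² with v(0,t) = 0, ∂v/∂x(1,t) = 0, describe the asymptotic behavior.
v → 0. Damping (γ=3.043) dissipates energy; oscillations decay exponentially.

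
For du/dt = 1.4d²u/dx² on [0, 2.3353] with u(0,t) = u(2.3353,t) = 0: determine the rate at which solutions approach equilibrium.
Eigenvalues: λₙ = 1.4n²π²/2.3353².
First three modes:
  n=1: λ₁ = 1.4π²/2.3353² ≈ 2.534
  n=2: λ₂ = 5.6π²/2.3353² ≈ 10.135 (4× faster decay)
  n=3: λ₃ = 12.6π²/2.3353² ≈ 22.803 (9× faster decay)
As t → ∞, higher modes decay exponentially faster. The n=1 mode dominates: u ~ c₁ sin(πx/2.3353) e^{-λ₁t}.
Decay rate: λ₁ = 1.4π²/2.3353² ≈ 2.534.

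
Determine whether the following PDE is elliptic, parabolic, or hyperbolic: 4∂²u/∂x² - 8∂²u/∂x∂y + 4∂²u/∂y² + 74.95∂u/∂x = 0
Coefficients: A = 4, B = -8, C = 4. B² - 4AC = 0, which is zero, so the equation is parabolic.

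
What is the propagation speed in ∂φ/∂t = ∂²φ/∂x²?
Infinite. The heat equation is parabolic, not hyperbolic, so disturbances propagate instantly.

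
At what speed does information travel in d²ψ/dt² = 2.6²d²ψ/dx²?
Speed = 2.6. Information travels along characteristics x = x₀ ± 2.6t.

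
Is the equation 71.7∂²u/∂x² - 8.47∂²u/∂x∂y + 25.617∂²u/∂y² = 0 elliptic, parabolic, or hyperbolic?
Computing B² - 4AC with A = 71.7, B = -8.47, C = 25.617: discriminant = -7275.2147 (negative). Answer: elliptic.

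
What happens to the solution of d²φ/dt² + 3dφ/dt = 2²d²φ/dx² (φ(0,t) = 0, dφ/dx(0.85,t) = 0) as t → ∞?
φ → 0. Damping (γ=3) dissipates energy; oscillations decay exponentially.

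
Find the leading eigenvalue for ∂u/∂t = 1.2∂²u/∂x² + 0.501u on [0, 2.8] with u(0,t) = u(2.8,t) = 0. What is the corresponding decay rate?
Eigenvalues: λₙ = 1.2n²π²/2.8² - 0.501.
First three modes:
  n=1: λ₁ = 1.2π²/2.8² - 0.501 ≈ 1.01
  n=2: λ₂ = 4.8π²/2.8² - 0.501 ≈ 5.542
  n=3: λ₃ = 10.8π²/2.8² - 0.501 ≈ 13.095
Since 1.2π²/2.8² ≈ 1.511 > 0.501, all λₙ > 0.
The n=1 mode decays slowest → dominates as t → ∞.
Asymptotic: u ~ c₁ sin(πx/2.8) e^{-λ₁t} with decay rate λ₁ ≈ 1.01.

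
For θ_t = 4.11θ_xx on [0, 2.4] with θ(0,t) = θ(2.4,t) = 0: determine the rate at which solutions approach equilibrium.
Eigenvalues: λₙ = 4.11n²π²/2.4².
First three modes:
  n=1: λ₁ = 4.11π²/2.4² ≈ 7.042
  n=2: λ₂ = 16.44π²/2.4² ≈ 28.169 (4× faster decay)
  n=3: λ₃ = 36.99π²/2.4² ≈ 63.381 (9× faster decay)
As t → ∞, higher modes decay exponentially faster. The n=1 mode dominates: θ ~ c₁ sin(πx/2.4) e^{-λ₁t}.
Decay rate: λ₁ = 4.11π²/2.4² ≈ 7.042.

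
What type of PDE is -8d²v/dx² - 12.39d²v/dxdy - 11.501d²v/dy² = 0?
With A = -8, B = -12.39, C = -11.501, the discriminant is -214.5199. This is an elliptic PDE.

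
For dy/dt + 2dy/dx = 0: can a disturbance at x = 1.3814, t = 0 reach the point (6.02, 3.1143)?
No. Only data at x = -0.2086 affects (6.02, 3.1143). Advection has one-way propagation along characteristics.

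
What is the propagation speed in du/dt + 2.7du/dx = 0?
Speed = 2.7. Information travels along x - 2.7t = const (rightward).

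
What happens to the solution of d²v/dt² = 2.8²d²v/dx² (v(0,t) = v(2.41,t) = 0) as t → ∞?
v oscillates (no decay). Energy is conserved; the solution oscillates indefinitely as standing waves.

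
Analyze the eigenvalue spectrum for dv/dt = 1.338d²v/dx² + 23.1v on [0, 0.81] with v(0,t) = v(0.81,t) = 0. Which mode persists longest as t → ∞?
Eigenvalues: λₙ = 1.338n²π²/0.81² - 23.1.
First three modes:
  n=1: λ₁ = 1.338π²/0.81² - 23.1 ≈ -2.973
  n=2: λ₂ = 5.352π²/0.81² - 23.1 ≈ 57.409
  n=3: λ₃ = 12.042π²/0.81² - 23.1 ≈ 158.046
Since 1.338π²/0.81² ≈ 20.127 < 23.1, λ₁ < 0.
The n=1 mode grows fastest (−λₙ is largest for n=1) → dominates.
Asymptotic: v ~ c₁ sin(πx/0.81) e^{2.973t} (exponential growth at rate −λ₁ ≈ 2.973).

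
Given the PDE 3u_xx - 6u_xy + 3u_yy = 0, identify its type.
The second-order coefficients are A = 3, B = -6, C = 3. Since B² - 4AC = 0 = 0, this is a parabolic PDE.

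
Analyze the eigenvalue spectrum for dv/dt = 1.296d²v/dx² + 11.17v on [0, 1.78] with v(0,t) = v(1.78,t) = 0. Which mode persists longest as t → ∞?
Eigenvalues: λₙ = 1.296n²π²/1.78² - 11.17.
First three modes:
  n=1: λ₁ = 1.296π²/1.78² - 11.17 ≈ -7.133
  n=2: λ₂ = 5.184π²/1.78² - 11.17 ≈ 4.978
  n=3: λ₃ = 11.664π²/1.78² - 11.17 ≈ 25.164
Since 1.296π²/1.78² ≈ 4.037 < 11.17, λ₁ < 0.
The n=1 mode grows fastest (−λₙ is largest for n=1) → dominates.
Asymptotic: v ~ c₁ sin(πx/1.78) e^{7.133t} (exponential growth at rate −λ₁ ≈ 7.133).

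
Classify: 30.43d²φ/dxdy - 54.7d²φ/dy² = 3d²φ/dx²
Rewriting in standard form: -3d²φ/dx² + 30.43d²φ/dxdy - 54.7d²φ/dy² = 0. Hyperbolic (discriminant = 269.5849).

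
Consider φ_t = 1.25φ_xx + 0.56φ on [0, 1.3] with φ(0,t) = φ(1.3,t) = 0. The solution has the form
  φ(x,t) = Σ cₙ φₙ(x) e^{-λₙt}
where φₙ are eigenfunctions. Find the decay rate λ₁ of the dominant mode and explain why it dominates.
Eigenvalues: λₙ = 1.25n²π²/1.3² - 0.56.
First three modes:
  n=1: λ₁ = 1.25π²/1.3² - 0.56 ≈ 6.74
  n=2: λ₂ = 5π²/1.3² - 0.56 ≈ 28.64
  n=3: λ₃ = 11.25π²/1.3² - 0.56 ≈ 65.14
Since 1.25π²/1.3² ≈ 7.3 > 0.56, all λₙ > 0.
The n=1 mode decays slowest → dominates as t → ∞.
Asymptotic: φ ~ c₁ sin(πx/1.3) e^{-λ₁t} with decay rate λ₁ ≈ 6.74.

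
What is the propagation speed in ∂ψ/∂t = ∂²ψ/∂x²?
Infinite. The heat equation is parabolic, not hyperbolic, so disturbances propagate instantly.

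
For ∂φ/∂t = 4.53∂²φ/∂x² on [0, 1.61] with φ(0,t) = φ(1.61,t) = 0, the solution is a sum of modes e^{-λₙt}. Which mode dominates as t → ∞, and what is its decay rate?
Eigenvalues: λₙ = 4.53n²π²/1.61².
First three modes:
  n=1: λ₁ = 4.53π²/1.61² ≈ 17.248
  n=2: λ₂ = 18.12π²/1.61² ≈ 68.993 (4× faster decay)
  n=3: λ₃ = 40.77π²/1.61² ≈ 155.235 (9× faster decay)
As t → ∞, higher modes decay exponentially faster. The n=1 mode dominates: φ ~ c₁ sin(πx/1.61) e^{-λ₁t}.
Decay rate: λ₁ = 4.53π²/1.61² ≈ 17.248.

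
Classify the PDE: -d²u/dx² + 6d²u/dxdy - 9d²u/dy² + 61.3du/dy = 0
A = -1, B = 6, C = -9. Discriminant B² - 4AC = 0. Since 0 = 0, parabolic.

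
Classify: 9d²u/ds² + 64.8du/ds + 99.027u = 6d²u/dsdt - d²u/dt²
Rewriting in standard form: 9d²u/ds² - 6d²u/dsdt + d²u/dt² + 64.8du/ds + 99.027u = 0. Parabolic (discriminant = 0).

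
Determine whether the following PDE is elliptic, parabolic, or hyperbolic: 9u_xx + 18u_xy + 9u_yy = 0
Coefficients: A = 9, B = 18, C = 9. B² - 4AC = 0, which is zero, so the equation is parabolic.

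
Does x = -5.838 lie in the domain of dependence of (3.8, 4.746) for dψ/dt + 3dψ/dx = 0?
No. Only data at x = -10.438 affects (3.8, 4.746). Advection has one-way propagation along characteristics.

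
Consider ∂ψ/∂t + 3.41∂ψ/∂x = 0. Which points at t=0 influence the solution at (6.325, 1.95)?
A single point: x = -0.3245. The characteristic through (6.325, 1.95) is x - 3.41t = const, so x = 6.325 - 3.41·1.95 = -0.3245.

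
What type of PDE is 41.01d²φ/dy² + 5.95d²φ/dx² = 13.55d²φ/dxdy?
Rewriting in standard form: 5.95d²φ/dx² - 13.55d²φ/dxdy + 41.01d²φ/dy² = 0. With A = 5.95, B = -13.55, C = 41.01, the discriminant is -792.4355. This is an elliptic PDE.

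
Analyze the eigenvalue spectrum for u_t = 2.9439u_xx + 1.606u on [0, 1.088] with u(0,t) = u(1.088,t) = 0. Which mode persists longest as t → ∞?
Eigenvalues: λₙ = 2.9439n²π²/1.088² - 1.606.
First three modes:
  n=1: λ₁ = 2.9439π²/1.088² - 1.606 ≈ 22.939
  n=2: λ₂ = 11.7756π²/1.088² - 1.606 ≈ 96.574
  n=3: λ₃ = 26.4951π²/1.088² - 1.606 ≈ 219.3
Since 2.9439π²/1.088² ≈ 24.545 > 1.606, all λₙ > 0.
The n=1 mode decays slowest → dominates as t → ∞.
Asymptotic: u ~ c₁ sin(πx/1.088) e^{-λ₁t} with decay rate λ₁ ≈ 22.939.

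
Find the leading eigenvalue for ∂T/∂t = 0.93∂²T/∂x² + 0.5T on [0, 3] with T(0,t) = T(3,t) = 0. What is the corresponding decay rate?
Eigenvalues: λₙ = 0.93n²π²/3² - 0.5.
First three modes:
  n=1: λ₁ = 0.93π²/3² - 0.5 ≈ 0.52
  n=2: λ₂ = 3.72π²/3² - 0.5 ≈ 3.579
  n=3: λ₃ = 8.37π²/3² - 0.5 ≈ 8.679
Since 0.93π²/3² ≈ 1.02 > 0.5, all λₙ > 0.
The n=1 mode decays slowest → dominates as t → ∞.
Asymptotic: T ~ c₁ sin(πx/3) e^{-λ₁t} with decay rate λ₁ ≈ 0.52.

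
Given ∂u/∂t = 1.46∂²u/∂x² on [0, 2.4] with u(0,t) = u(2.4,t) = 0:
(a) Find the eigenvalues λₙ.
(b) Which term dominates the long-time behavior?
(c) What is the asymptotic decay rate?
Eigenvalues: λₙ = 1.46n²π²/2.4².
First three modes:
  n=1: λ₁ = 1.46π²/2.4² ≈ 2.502
  n=2: λ₂ = 5.84π²/2.4² ≈ 10.007 (4× faster decay)
  n=3: λ₃ = 13.14π²/2.4² ≈ 22.515 (9× faster decay)
As t → ∞, higher modes decay exponentially faster. The n=1 mode dominates: u ~ c₁ sin(πx/2.4) e^{-λ₁t}.
Decay rate: λ₁ = 1.46π²/2.4² ≈ 2.502.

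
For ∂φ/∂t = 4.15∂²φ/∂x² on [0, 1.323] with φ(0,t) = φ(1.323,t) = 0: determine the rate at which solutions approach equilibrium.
Eigenvalues: λₙ = 4.15n²π²/1.323².
First three modes:
  n=1: λ₁ = 4.15π²/1.323² ≈ 23.401
  n=2: λ₂ = 16.6π²/1.323² ≈ 93.603 (4× faster decay)
  n=3: λ₃ = 37.35π²/1.323² ≈ 210.606 (9× faster decay)
As t → ∞, higher modes decay exponentially faster. The n=1 mode dominates: φ ~ c₁ sin(πx/1.323) e^{-λ₁t}.
Decay rate: λ₁ = 4.15π²/1.323² ≈ 23.401.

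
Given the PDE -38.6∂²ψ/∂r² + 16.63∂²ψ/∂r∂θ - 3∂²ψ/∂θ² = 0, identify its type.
The second-order coefficients are A = -38.6, B = 16.63, C = -3. Since B² - 4AC = -186.6431 < 0, this is an elliptic PDE.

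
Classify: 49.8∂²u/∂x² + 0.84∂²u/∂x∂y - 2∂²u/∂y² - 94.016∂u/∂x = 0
Hyperbolic (discriminant = 399.1056).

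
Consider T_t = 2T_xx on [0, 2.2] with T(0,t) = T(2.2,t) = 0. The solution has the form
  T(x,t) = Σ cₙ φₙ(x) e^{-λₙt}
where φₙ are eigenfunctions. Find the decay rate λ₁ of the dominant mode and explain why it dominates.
Eigenvalues: λₙ = 2n²π²/2.2².
First three modes:
  n=1: λ₁ = 2π²/2.2² ≈ 4.078
  n=2: λ₂ = 8π²/2.2² ≈ 16.313 (4× faster decay)
  n=3: λ₃ = 18π²/2.2² ≈ 36.705 (9× faster decay)
As t → ∞, higher modes decay exponentially faster. The n=1 mode dominates: T ~ c₁ sin(πx/2.2) e^{-λ₁t}.
Decay rate: λ₁ = 2π²/2.2² ≈ 4.078.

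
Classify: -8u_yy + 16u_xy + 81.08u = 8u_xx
Rewriting in standard form: -8u_xx + 16u_xy - 8u_yy + 81.08u = 0. Parabolic (discriminant = 0).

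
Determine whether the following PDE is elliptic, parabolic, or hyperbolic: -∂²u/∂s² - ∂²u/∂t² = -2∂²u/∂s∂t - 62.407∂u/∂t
Rewriting in standard form: -∂²u/∂s² + 2∂²u/∂s∂t - ∂²u/∂t² + 62.407∂u/∂t = 0. Coefficients: A = -1, B = 2, C = -1. B² - 4AC = 0, which is zero, so the equation is parabolic.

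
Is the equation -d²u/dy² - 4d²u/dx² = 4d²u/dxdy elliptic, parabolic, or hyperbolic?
Rewriting in standard form: -4d²u/dx² - 4d²u/dxdy - d²u/dy² = 0. Computing B² - 4AC with A = -4, B = -4, C = -1: discriminant = 0 (zero). Answer: parabolic.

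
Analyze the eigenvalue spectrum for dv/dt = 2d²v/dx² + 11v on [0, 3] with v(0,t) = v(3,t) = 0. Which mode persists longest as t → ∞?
Eigenvalues: λₙ = 2n²π²/3² - 11.
First three modes:
  n=1: λ₁ = 2π²/3² - 11 ≈ -8.807
  n=2: λ₂ = 8π²/3² - 11 ≈ -2.227
  n=3: λ₃ = 18π²/3² - 11 ≈ 8.739
Since 2π²/3² ≈ 2.193 < 11, λ₁ < 0.
The n=1 mode grows fastest (−λₙ is largest for n=1) → dominates.
Asymptotic: v ~ c₁ sin(πx/3) e^{8.807t} (exponential growth at rate −λ₁ ≈ 8.807).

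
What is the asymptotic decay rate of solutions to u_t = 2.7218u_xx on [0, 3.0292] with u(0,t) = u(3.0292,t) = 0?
Eigenvalues: λₙ = 2.7218n²π²/3.0292².
First three modes:
  n=1: λ₁ = 2.7218π²/3.0292² ≈ 2.928
  n=2: λ₂ = 10.8872π²/3.0292² ≈ 11.71 (4× faster decay)
  n=3: λ₃ = 24.4962π²/3.0292² ≈ 26.348 (9× faster decay)
As t → ∞, higher modes decay exponentially faster. The n=1 mode dominates: u ~ c₁ sin(πx/3.0292) e^{-λ₁t}.
Decay rate: λ₁ = 2.7218π²/3.0292² ≈ 2.928.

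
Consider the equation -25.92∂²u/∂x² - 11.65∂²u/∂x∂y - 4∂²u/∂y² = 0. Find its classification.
Elliptic. (A = -25.92, B = -11.65, C = -4 gives B² - 4AC = -278.9975.)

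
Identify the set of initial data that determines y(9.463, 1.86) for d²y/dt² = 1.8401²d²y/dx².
Domain of dependence: [6.040414, 12.885586]. Signals travel at speed 1.8401, so data within |x - 9.463| ≤ 1.8401·1.86 = 3.422586 can reach the point.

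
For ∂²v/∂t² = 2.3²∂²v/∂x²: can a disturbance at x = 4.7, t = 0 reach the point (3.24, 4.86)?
Yes. The domain of dependence is [-7.938, 14.418], and 4.7 ∈ [-7.938, 14.418].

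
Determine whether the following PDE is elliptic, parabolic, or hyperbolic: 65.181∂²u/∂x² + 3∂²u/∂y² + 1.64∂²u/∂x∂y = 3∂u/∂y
Rewriting in standard form: 65.181∂²u/∂x² + 1.64∂²u/∂x∂y + 3∂²u/∂y² - 3∂u/∂y = 0. Coefficients: A = 65.181, B = 1.64, C = 3. B² - 4AC = -779.4824, which is negative, so the equation is elliptic.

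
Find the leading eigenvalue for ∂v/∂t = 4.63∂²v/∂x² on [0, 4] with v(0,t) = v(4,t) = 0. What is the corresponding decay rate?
Eigenvalues: λₙ = 4.63n²π²/4².
First three modes:
  n=1: λ₁ = 4.63π²/4² ≈ 2.856
  n=2: λ₂ = 18.52π²/4² ≈ 11.424 (4× faster decay)
  n=3: λ₃ = 41.67π²/4² ≈ 25.704 (9× faster decay)
As t → ∞, higher modes decay exponentially faster. The n=1 mode dominates: v ~ c₁ sin(πx/4) e^{-λ₁t}.
Decay rate: λ₁ = 4.63π²/4² ≈ 2.856.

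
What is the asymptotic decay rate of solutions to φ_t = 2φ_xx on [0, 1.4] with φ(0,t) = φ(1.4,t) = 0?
Eigenvalues: λₙ = 2n²π²/1.4².
First three modes:
  n=1: λ₁ = 2π²/1.4² ≈ 10.071
  n=2: λ₂ = 8π²/1.4² ≈ 40.284 (4× faster decay)
  n=3: λ₃ = 18π²/1.4² ≈ 90.639 (9× faster decay)
As t → ∞, higher modes decay exponentially faster. The n=1 mode dominates: φ ~ c₁ sin(πx/1.4) e^{-λ₁t}.
Decay rate: λ₁ = 2π²/1.4² ≈ 10.071.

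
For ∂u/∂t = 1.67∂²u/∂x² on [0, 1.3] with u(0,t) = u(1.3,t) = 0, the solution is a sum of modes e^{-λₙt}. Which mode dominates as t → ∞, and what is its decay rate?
Eigenvalues: λₙ = 1.67n²π²/1.3².
First three modes:
  n=1: λ₁ = 1.67π²/1.3² ≈ 9.753
  n=2: λ₂ = 6.68π²/1.3² ≈ 39.011 (4× faster decay)
  n=3: λ₃ = 15.03π²/1.3² ≈ 87.775 (9× faster decay)
As t → ∞, higher modes decay exponentially faster. The n=1 mode dominates: u ~ c₁ sin(πx/1.3) e^{-λ₁t}.
Decay rate: λ₁ = 1.67π²/1.3² ≈ 9.753.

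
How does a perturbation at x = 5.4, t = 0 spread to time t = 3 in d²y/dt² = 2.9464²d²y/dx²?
Domain of influence: [-3.4392, 14.2392]. Data at x = 5.4 spreads outward at speed 2.9464.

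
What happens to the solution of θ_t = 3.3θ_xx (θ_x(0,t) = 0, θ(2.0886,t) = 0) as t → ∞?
θ → 0. Heat escapes through the Dirichlet boundary.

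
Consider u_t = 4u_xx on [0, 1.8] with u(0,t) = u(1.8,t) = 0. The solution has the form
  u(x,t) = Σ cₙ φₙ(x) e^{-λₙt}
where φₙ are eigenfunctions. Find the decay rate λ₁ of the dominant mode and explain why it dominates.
Eigenvalues: λₙ = 4n²π²/1.8².
First three modes:
  n=1: λ₁ = 4π²/1.8² ≈ 12.185
  n=2: λ₂ = 16π²/1.8² ≈ 48.739 (4× faster decay)
  n=3: λ₃ = 36π²/1.8² ≈ 109.662 (9× faster decay)
As t → ∞, higher modes decay exponentially faster. The n=1 mode dominates: u ~ c₁ sin(πx/1.8) e^{-λ₁t}.
Decay rate: λ₁ = 4π²/1.8² ≈ 12.185.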